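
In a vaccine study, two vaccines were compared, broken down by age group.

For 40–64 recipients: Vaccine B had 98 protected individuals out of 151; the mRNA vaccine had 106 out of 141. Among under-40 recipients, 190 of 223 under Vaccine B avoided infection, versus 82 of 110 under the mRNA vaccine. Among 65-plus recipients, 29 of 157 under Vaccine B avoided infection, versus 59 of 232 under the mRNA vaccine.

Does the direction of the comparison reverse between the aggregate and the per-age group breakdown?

40–64: Vaccine B 98/151 = 64.9%, the mRNA vaccine 106/141 = 75.2% → the mRNA vaccine
Under-40: Vaccine B 190/223 = 85.2%, the mRNA vaccine 82/110 = 74.5% → Vaccine B
65-plus: Vaccine B 29/157 = 18.5%, the mRNA vaccine 59/232 = 25.4% → the mRNA vaccine
Overall: Vaccine B 317/531 = 59.7%, the mRNA vaccine 247/483 = 51.1% → Vaccine B
Neither sweeps: Vaccine B wins 1 of 3 groups, the mRNA vaccine wins 2. Vaccine B wins overall but not every group — no Simpson reversal.

No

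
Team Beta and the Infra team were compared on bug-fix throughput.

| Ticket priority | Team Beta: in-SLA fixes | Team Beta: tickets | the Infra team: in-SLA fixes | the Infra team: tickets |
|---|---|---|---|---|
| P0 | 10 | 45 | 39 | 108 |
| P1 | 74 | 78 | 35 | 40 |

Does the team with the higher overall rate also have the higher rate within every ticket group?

P0: Team Beta 10/45 = 22.2%, the Infra team 39/108 = 36.1% → the Infra team
P1: Team Beta 74/78 = 94.9%, the Infra team 35/40 = 87.5% → Team Beta
Overall: Team Beta 84/123 = 68.3%, the Infra team 74/148 = 50.0% → Team Beta
Neither sweeps: Team Beta wins 1 of 2 groups, the Infra team wins 1. Team Beta wins overall but not every group — no Simpson reversal.

No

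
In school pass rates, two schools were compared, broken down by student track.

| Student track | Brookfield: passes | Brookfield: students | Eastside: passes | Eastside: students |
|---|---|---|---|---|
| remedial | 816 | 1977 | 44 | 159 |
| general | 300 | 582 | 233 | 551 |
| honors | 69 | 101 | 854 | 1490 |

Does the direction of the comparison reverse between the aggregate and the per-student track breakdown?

Remedial: Brookfield 816/1977 = 41.3%, Eastside 44/159 = 27.7% → Brookfield
General: Brookfield 300/582 = 51.5%, Eastside 233/551 = 42.3% → Brookfield
Honors: Brookfield 69/101 = 68.3%, Eastside 854/1490 = 57.3% → Brookfield
Overall: Brookfield 1185/2660 = 44.5%, Eastside 1131/2200 = 51.4% → Eastside
Brookfield wins each student group but Eastside wins overall — the comparison reverses. Brookfield's students skew toward remedial, which has a lower base rate.

Yes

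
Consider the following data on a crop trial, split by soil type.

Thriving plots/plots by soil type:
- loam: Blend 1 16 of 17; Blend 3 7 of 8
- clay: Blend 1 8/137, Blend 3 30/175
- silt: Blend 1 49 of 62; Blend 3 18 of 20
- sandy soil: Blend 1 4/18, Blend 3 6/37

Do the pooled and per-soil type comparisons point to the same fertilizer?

Loam: Blend 1 16/17 = 94.1%, Blend 3 7/8 = 87.5% → Blend 1
Clay: Blend 1 8/137 = 5.8%, Blend 3 30/175 = 17.1% → Blend 3
Silt: Blend 1 49/62 = 79.0%, Blend 3 18/20 = 90.0% → Blend 3
Sandy soil: Blend 1 4/18 = 22.2%, Blend 3 6/37 = 16.2% → Blend 1
Overall: Blend 1 77/234 = 32.9%, Blend 3 61/240 = 25.4% → Blend 1
Neither sweeps: Blend 1 wins 2 of 4 groups, Blend 3 wins 2. Blend 1 wins overall but not every group — no Simpson reversal.

No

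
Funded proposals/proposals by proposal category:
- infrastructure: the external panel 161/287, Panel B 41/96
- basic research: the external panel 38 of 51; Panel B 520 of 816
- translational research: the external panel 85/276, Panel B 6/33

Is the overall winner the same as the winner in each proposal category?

No

Infrastructure: the external panel 161/287 = 56.1%, Panel B 41/96 = 42.7% → the external panel
Basic research: the external panel 38/51 = 74.5%, Panel B 520/816 = 63.7% → the external panel
Translational research: the external panel 85/276 = 30.8%, Panel B 6/33 = 18.2% → the external panel
Overall: the external panel 284/614 = 46.3%, Panel B 567/945 = 60.0% → Panel B
The external panel wins each proposal group but Panel B wins overall — the comparison reverses. The external panel's proposals skew toward translational research, which has a lower base rate.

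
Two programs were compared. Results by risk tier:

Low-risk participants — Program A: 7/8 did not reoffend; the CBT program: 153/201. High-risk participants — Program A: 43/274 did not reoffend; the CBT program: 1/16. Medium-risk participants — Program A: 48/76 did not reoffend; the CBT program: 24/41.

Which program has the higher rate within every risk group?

Low-risk: Program A 7/8 = 87.5%, the CBT program 153/201 = 76.1% → Program A
High-risk: Program A 43/274 = 15.7%, the CBT program 1/16 = 6.2% → Program A
Medium-risk: Program A 48/76 = 63.2%, the CBT program 24/41 = 58.5% → Program A
Program A has the higher rate in all 3 groups.

Program A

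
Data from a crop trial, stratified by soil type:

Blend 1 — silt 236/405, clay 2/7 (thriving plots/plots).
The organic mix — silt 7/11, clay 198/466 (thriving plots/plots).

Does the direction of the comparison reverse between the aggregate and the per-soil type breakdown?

Silt: Blend 1 236/405 = 58.3%, the organic mix 7/11 = 63.6% → the organic mix
Clay: Blend 1 2/7 = 28.6%, the organic mix 198/466 = 42.5% → the organic mix
Overall: Blend 1 238/412 = 57.8%, the organic mix 205/477 = 43.0% → Blend 1
The organic mix wins each soil group but Blend 1 wins overall — the comparison reverses. The organic mix's plots skew toward clay, which has a lower base rate.

Yes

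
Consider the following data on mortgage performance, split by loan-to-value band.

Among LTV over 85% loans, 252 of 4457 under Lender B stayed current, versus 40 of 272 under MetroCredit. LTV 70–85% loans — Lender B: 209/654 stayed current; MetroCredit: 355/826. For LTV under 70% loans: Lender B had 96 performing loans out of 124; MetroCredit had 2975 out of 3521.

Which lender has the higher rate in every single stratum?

LTV over 85%: Lender B 252/4457 = 5.7%, MetroCredit 40/272 = 14.7% → MetroCredit
LTV 70–85%: Lender B 209/654 = 32.0%, MetroCredit 355/826 = 43.0% → MetroCredit
LTV under 70%: Lender B 96/124 = 77.4%, MetroCredit 2975/3521 = 84.5% → MetroCredit
MetroCredit has the higher rate in all 3 groups.

MetroCredit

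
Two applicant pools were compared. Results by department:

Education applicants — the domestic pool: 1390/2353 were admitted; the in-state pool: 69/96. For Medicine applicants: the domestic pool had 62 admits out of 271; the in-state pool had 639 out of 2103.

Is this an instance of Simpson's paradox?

Education: the domestic pool 1390/2353 = 59.1%, the in-state pool 69/96 = 71.9% → the in-state pool
Medicine: the domestic pool 62/271 = 22.9%, the in-state pool 639/2103 = 30.4% → the in-state pool
Overall: the domestic pool 1452/2624 = 55.3%, the in-state pool 708/2199 = 32.2% → the domestic pool
The in-state pool wins each department group but the domestic pool wins overall — the comparison reverses. The in-state pool's applicants skew toward Medicine, which has a lower base rate.

Yes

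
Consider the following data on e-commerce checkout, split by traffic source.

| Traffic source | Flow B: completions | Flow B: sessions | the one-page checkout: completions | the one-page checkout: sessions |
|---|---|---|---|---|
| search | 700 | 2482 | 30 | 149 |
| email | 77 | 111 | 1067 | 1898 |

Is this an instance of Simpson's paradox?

Search: Flow B 700/2482 = 28.2%, the one-page checkout 30/149 = 20.1% → Flow B
Email: Flow B 77/111 = 69.4%, the one-page checkout 1067/1898 = 56.2% → Flow B
Overall: Flow B 777/2593 = 30.0%, the one-page checkout 1097/2047 = 53.6% → the one-page checkout
Flow B wins each traffic group but the one-page checkout wins overall — the comparison reverses. Flow B's sessions skew toward search, which has a lower base rate.

Yes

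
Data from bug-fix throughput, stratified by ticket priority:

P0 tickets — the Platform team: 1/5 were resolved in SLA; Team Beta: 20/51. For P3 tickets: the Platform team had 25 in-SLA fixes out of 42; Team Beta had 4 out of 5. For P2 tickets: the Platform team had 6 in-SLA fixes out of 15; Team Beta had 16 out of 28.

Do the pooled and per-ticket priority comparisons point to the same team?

P0: the Platform team 1/5 = 20.0%, Team Beta 20/51 = 39.2% → Team Beta
P3: the Platform team 25/42 = 59.5%, Team Beta 4/5 = 80.0% → Team Beta
P2: the Platform team 6/15 = 40.0%, Team Beta 16/28 = 57.1% → Team Beta
Overall: the Platform team 32/62 = 51.6%, Team Beta 40/84 = 47.6% → the Platform team
Team Beta wins each ticket group but the Platform team wins overall — the comparison reverses. Team Beta's tickets skew toward P0, which has a lower base rate.

No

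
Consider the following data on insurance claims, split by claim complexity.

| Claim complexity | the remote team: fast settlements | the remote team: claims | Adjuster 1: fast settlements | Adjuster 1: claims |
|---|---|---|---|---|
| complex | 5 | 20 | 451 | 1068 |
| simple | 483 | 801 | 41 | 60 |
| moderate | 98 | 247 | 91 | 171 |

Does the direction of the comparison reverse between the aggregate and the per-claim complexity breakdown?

Complex: the remote team 5/20 = 25.0%, Adjuster 1 451/1068 = 42.2% → Adjuster 1
Simple: the remote team 483/801 = 60.3%, Adjuster 1 41/60 = 68.3% → Adjuster 1
Moderate: the remote team 98/247 = 39.7%, Adjuster 1 91/171 = 53.2% → Adjuster 1
Overall: the remote team 586/1068 = 54.9%, Adjuster 1 583/1299 = 44.9% → the remote team
Adjuster 1 wins each claim group but the remote team wins overall — the comparison reverses. Adjuster 1's claims skew toward complex, which has a lower base rate.

Yes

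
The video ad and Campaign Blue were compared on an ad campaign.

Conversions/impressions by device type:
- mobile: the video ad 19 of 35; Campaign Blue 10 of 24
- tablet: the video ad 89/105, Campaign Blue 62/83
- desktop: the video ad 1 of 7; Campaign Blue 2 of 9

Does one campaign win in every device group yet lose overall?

No

Mobile: the video ad 19/35 = 54.3%, Campaign Blue 10/24 = 41.7% → the video ad
Tablet: the video ad 89/105 = 84.8%, Campaign Blue 62/83 = 74.7% → the video ad
Desktop: the video ad 1/7 = 14.3%, Campaign Blue 2/9 = 22.2% → Campaign Blue
Overall: the video ad 109/147 = 74.1%, Campaign Blue 74/116 = 63.8% → the video ad
Neither sweeps: the video ad wins 2 of 3 groups, Campaign Blue wins 1. The video ad wins overall but not every group — no Simpson reversal.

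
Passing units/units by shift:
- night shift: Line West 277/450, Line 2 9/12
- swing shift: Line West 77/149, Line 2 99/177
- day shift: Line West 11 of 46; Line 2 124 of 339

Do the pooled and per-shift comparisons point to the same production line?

Night shift: Line West 277/450 = 61.6%, Line 2 9/12 = 75.0% → Line 2
Swing shift: Line West 77/149 = 51.7%, Line 2 99/177 = 55.9% → Line 2
Day shift: Line West 11/46 = 23.9%, Line 2 124/339 = 36.6% → Line 2
Overall: Line West 365/645 = 56.6%, Line 2 232/528 = 43.9% → Line West
Line 2 wins each shift group but Line West wins overall — the comparison reverses. Line 2's units skew toward day shift, which has a lower base rate.

No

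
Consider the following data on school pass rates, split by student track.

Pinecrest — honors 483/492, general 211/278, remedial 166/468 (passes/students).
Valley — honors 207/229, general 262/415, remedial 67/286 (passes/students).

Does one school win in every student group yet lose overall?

Honors: Pinecrest 483/492 = 98.2%, Valley 207/229 = 90.4% → Pinecrest
General: Pinecrest 211/278 = 75.9%, Valley 262/415 = 63.1% → Pinecrest
Remedial: Pinecrest 166/468 = 35.5%, Valley 67/286 = 23.4% → Pinecrest
Overall: Pinecrest 860/1238 = 69.5%, Valley 536/930 = 57.6% → Pinecrest
Pinecrest wins overall and in every student group — no reversal.

No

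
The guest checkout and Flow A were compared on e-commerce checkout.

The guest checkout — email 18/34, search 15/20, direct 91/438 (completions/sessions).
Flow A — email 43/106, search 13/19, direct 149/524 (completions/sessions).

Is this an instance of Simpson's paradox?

No

Email: the guest checkout 18/34 = 52.9%, Flow A 43/106 = 40.6% → the guest checkout
Search: the guest checkout 15/20 = 75.0%, Flow A 13/19 = 68.4% → the guest checkout
Direct: the guest checkout 91/438 = 20.8%, Flow A 149/524 = 28.4% → Flow A
Overall: the guest checkout 124/492 = 25.2%, Flow A 205/649 = 31.6% → Flow A
Neither sweeps: the guest checkout wins 2 of 3 groups, Flow A wins 1. Flow A wins overall but not every group — no Simpson reversal.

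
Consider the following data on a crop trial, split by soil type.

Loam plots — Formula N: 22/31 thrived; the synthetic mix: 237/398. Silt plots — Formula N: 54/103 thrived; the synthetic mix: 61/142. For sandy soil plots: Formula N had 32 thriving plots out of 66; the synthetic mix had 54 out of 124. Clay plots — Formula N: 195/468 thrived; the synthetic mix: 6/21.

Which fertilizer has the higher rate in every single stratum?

Formula N

Loam: Formula N 22/31 = 71.0%, the synthetic mix 237/398 = 59.5% → Formula N
Silt: Formula N 54/103 = 52.4%, the synthetic mix 61/142 = 43.0% → Formula N
Sandy soil: Formula N 32/66 = 48.5%, the synthetic mix 54/124 = 43.5% → Formula N
Clay: Formula N 195/468 = 41.7%, the synthetic mix 6/21 = 28.6% → Formula N
Formula N has the higher rate in all 4 groups.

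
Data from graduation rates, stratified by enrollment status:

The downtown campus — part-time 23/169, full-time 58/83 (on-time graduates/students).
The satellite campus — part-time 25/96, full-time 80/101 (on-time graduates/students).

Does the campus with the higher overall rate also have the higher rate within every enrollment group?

Yes

Part-time: the downtown campus 23/169 = 13.6%, the satellite campus 25/96 = 26.0% → the satellite campus
Full-time: the downtown campus 58/83 = 69.9%, the satellite campus 80/101 = 79.2% → the satellite campus
Overall: the downtown campus 81/252 = 32.1%, the satellite campus 105/197 = 53.3% → the satellite campus
The satellite campus wins overall and in every enrollment group — no reversal.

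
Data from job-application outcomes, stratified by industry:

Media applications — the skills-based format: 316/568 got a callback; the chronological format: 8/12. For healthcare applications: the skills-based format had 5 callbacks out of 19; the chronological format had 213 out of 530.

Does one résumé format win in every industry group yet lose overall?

Media: the skills-based format 316/568 = 55.6%, the chronological format 8/12 = 66.7% → the chronological format
Healthcare: the skills-based format 5/19 = 26.3%, the chronological format 213/530 = 40.2% → the chronological format
Overall: the skills-based format 321/587 = 54.7%, the chronological format 221/542 = 40.8% → the skills-based format
The chronological format wins each industry group but the skills-based format wins overall — the comparison reverses. The chronological format's applications skew toward healthcare, which has a lower base rate.

Yes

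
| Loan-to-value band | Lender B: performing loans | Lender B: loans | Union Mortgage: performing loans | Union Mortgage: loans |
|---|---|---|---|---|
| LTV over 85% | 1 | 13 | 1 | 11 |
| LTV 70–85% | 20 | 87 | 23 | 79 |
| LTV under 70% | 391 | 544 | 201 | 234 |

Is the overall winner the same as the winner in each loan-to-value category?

Yes

LTV over 85%: Lender B 1/13 = 7.7%, Union Mortgage 1/11 = 9.1% → Union Mortgage
LTV 70–85%: Lender B 20/87 = 23.0%, Union Mortgage 23/79 = 29.1% → Union Mortgage
LTV under 70%: Lender B 391/544 = 71.9%, Union Mortgage 201/234 = 85.9% → Union Mortgage
Overall: Lender B 412/644 = 64.0%, Union Mortgage 225/324 = 69.4% → Union Mortgage
Union Mortgage wins overall and in every loan-to-value group — no reversal.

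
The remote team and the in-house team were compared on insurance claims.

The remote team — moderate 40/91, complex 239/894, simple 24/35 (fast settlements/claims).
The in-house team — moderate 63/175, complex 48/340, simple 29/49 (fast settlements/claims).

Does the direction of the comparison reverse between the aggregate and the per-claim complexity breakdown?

Moderate: the remote team 40/91 = 44.0%, the in-house team 63/175 = 36.0% → the remote team
Complex: the remote team 239/894 = 26.7%, the in-house team 48/340 = 14.1% → the remote team
Simple: the remote team 24/35 = 68.6%, the in-house team 29/49 = 59.2% → the remote team
Overall: the remote team 303/1020 = 29.7%, the in-house team 140/564 = 24.8% → the remote team
The remote team wins overall and in every claim group — no reversal.

No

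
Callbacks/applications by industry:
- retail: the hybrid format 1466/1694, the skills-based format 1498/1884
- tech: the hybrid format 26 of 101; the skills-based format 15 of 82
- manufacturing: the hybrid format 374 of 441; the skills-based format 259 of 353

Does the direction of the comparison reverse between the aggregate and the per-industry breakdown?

Retail: the hybrid format 1466/1694 = 86.5%, the skills-based format 1498/1884 = 79.5% → the hybrid format
Tech: the hybrid format 26/101 = 25.7%, the skills-based format 15/82 = 18.3% → the hybrid format
Manufacturing: the hybrid format 374/441 = 84.8%, the skills-based format 259/353 = 73.4% → the hybrid format
Overall: the hybrid format 1866/2236 = 83.5%, the skills-based format 1772/2319 = 76.4% → the hybrid format
The hybrid format wins overall and in every industry group — no reversal.

No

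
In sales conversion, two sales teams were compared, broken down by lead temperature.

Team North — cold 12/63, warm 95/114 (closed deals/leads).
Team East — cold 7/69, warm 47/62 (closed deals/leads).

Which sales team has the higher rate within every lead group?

Team North

Cold: Team North 12/63 = 19.0%, Team East 7/69 = 10.1% → Team North
Warm: Team North 95/114 = 83.3%, Team East 47/62 = 75.8% → Team North
Team North has the higher rate in both groups.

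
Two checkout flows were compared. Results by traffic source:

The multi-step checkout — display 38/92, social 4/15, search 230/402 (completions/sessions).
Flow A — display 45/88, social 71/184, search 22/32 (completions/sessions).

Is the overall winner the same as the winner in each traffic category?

No

Display: the multi-step checkout 38/92 = 41.3%, Flow A 45/88 = 51.1% → Flow A
Social: the multi-step checkout 4/15 = 26.7%, Flow A 71/184 = 38.6% → Flow A
Search: the multi-step checkout 230/402 = 57.2%, Flow A 22/32 = 68.8% → Flow A
Overall: the multi-step checkout 272/509 = 53.4%, Flow A 138/304 = 45.4% → the multi-step checkout
Flow A wins each traffic group but the multi-step checkout wins overall — the comparison reverses. Flow A's sessions skew toward social, which has a lower base rate.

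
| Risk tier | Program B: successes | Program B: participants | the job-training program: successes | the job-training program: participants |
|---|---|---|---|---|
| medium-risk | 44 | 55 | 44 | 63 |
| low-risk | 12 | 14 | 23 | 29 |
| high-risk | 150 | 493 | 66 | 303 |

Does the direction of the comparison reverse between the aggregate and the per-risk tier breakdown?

No

Medium-risk: Program B 44/55 = 80.0%, the job-training program 44/63 = 69.8% → Program B
Low-risk: Program B 12/14 = 85.7%, the job-training program 23/29 = 79.3% → Program B
High-risk: Program B 150/493 = 30.4%, the job-training program 66/303 = 21.8% → Program B
Overall: Program B 206/562 = 36.7%, the job-training program 133/395 = 33.7% → Program B
Program B wins overall and in every risk group — no reversal.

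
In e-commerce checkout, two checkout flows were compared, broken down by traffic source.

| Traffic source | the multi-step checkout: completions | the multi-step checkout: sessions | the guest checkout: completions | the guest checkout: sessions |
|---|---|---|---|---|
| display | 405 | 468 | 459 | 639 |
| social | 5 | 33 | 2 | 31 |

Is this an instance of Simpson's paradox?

Display: the multi-step checkout 405/468 = 86.5%, the guest checkout 459/639 = 71.8% → the multi-step checkout
Social: the multi-step checkout 5/33 = 15.2%, the guest checkout 2/31 = 6.5% → the multi-step checkout
Overall: the multi-step checkout 410/501 = 81.8%, the guest checkout 461/670 = 68.8% → the multi-step checkout
The multi-step checkout wins overall and in every traffic group — no reversal.

No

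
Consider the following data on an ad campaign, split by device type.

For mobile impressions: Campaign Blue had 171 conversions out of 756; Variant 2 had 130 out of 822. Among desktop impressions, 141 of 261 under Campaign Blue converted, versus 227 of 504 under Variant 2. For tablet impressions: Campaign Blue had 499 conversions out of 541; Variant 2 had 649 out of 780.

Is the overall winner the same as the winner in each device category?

Mobile: Campaign Blue 171/756 = 22.6%, Variant 2 130/822 = 15.8% → Campaign Blue
Desktop: Campaign Blue 141/261 = 54.0%, Variant 2 227/504 = 45.0% → Campaign Blue
Tablet: Campaign Blue 499/541 = 92.2%, Variant 2 649/780 = 83.2% → Campaign Blue
Overall: Campaign Blue 811/1558 = 52.1%, Variant 2 1006/2106 = 47.8% → Campaign Blue
Campaign Blue wins overall and in every device group — no reversal.

Yes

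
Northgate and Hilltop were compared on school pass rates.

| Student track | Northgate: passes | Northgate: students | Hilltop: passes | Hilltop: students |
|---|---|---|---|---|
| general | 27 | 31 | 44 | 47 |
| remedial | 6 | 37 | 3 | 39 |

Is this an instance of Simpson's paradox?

General: Northgate 27/31 = 87.1%, Hilltop 44/47 = 93.6% → Hilltop
Remedial: Northgate 6/37 = 16.2%, Hilltop 3/39 = 7.7% → Northgate
Overall: Northgate 33/68 = 48.5%, Hilltop 47/86 = 54.7% → Hilltop
Neither sweeps: Northgate wins 1 of 2 groups, Hilltop wins 1. Hilltop wins overall but not every group — no Simpson reversal.

No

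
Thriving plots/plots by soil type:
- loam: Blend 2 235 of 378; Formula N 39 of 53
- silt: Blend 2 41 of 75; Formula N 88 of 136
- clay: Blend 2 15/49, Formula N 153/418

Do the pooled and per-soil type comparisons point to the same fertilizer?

No

Loam: Blend 2 235/378 = 62.2%, Formula N 39/53 = 73.6% → Formula N
Silt: Blend 2 41/75 = 54.7%, Formula N 88/136 = 64.7% → Formula N
Clay: Blend 2 15/49 = 30.6%, Formula N 153/418 = 36.6% → Formula N
Overall: Blend 2 291/502 = 58.0%, Formula N 280/607 = 46.1% → Blend 2
Formula N wins each soil group but Blend 2 wins overall — the comparison reverses. Formula N's plots skew toward clay, which has a lower base rate.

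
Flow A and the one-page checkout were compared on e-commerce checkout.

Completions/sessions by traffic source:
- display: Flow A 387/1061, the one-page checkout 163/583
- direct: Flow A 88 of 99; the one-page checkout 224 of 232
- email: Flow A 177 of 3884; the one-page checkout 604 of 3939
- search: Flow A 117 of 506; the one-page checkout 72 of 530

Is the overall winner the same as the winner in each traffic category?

Display: Flow A 387/1061 = 36.5%, the one-page checkout 163/583 = 28.0% → Flow A
Direct: Flow A 88/99 = 88.9%, the one-page checkout 224/232 = 96.6% → the one-page checkout
Email: Flow A 177/3884 = 4.6%, the one-page checkout 604/3939 = 15.3% → the one-page checkout
Search: Flow A 117/506 = 23.1%, the one-page checkout 72/530 = 13.6% → Flow A
Overall: Flow A 769/5550 = 13.9%, the one-page checkout 1063/5284 = 20.1% → the one-page checkout
Neither sweeps: Flow A wins 2 of 4 groups, the one-page checkout wins 2. The one-page checkout wins overall but not every group — no Simpson reversal.

No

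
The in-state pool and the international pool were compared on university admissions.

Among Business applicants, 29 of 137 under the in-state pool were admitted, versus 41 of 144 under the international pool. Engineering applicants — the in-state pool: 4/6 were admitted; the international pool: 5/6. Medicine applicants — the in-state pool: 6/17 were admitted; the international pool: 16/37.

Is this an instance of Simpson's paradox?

No

Business: the in-state pool 29/137 = 21.2%, the international pool 41/144 = 28.5% → the international pool
Engineering: the in-state pool 4/6 = 66.7%, the international pool 5/6 = 83.3% → the international pool
Medicine: the in-state pool 6/17 = 35.3%, the international pool 16/37 = 43.2% → the international pool
Overall: the in-state pool 39/160 = 24.4%, the international pool 62/187 = 33.2% → the international pool
The international pool wins overall and in every department group — no reversal.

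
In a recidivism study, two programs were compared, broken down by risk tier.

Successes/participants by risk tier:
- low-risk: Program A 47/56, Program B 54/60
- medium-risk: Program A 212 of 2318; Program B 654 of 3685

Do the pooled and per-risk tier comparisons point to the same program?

Low-risk: Program A 47/56 = 83.9%, Program B 54/60 = 90.0% → Program B
Medium-risk: Program A 212/2318 = 9.1%, Program B 654/3685 = 17.7% → Program B
Overall: Program A 259/2374 = 10.9%, Program B 708/3745 = 18.9% → Program B
Program B wins overall and in every risk group — no reversal.

Yes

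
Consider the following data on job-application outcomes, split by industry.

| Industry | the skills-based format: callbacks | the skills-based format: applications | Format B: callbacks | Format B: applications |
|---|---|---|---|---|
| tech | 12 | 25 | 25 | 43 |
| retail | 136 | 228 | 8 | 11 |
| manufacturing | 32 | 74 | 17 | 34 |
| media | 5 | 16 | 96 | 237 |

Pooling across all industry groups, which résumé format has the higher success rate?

the skills-based format

Tech: the skills-based format 12/25 = 48.0%, Format B 25/43 = 58.1% → Format B
Retail: the skills-based format 136/228 = 59.6%, Format B 8/11 = 72.7% → Format B
Manufacturing: the skills-based format 32/74 = 43.2%, Format B 17/34 = 50.0% → Format B
Media: the skills-based format 5/16 = 31.2%, Format B 96/237 = 40.5% → Format B
Overall: the skills-based format 185/343 = 53.9%, Format B 146/325 = 44.9% → the skills-based format
(Format B wins every industry group but the skills-based format wins overall — Format B's applications skew toward the low-rate media group.)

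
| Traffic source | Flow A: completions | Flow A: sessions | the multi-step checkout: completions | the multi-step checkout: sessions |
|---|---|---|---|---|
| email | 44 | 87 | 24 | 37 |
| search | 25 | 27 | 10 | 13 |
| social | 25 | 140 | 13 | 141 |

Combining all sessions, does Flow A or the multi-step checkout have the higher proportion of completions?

Email: Flow A 44/87 = 50.6%, the multi-step checkout 24/37 = 64.9% → the multi-step checkout
Search: Flow A 25/27 = 92.6%, the multi-step checkout 10/13 = 76.9% → Flow A
Social: Flow A 25/140 = 17.9%, the multi-step checkout 13/141 = 9.2% → Flow A
Overall: Flow A 94/254 = 37.0%, the multi-step checkout 47/191 = 24.6% → Flow A
(Neither sweeps every traffic group, but Flow A has the higher pooled rate.)

Flow A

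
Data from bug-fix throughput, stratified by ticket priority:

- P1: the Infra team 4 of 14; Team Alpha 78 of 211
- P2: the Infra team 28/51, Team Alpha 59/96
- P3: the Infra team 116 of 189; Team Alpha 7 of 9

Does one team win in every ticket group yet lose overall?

P1: the Infra team 4/14 = 28.6%, Team Alpha 78/211 = 37.0% → Team Alpha
P2: the Infra team 28/51 = 54.9%, Team Alpha 59/96 = 61.5% → Team Alpha
P3: the Infra team 116/189 = 61.4%, Team Alpha 7/9 = 77.8% → Team Alpha
Overall: the Infra team 148/254 = 58.3%, Team Alpha 144/316 = 45.6% → the Infra team
Team Alpha wins each ticket group but the Infra team wins overall — the comparison reverses. Team Alpha's tickets skew toward P1, which has a lower base rate.

Yes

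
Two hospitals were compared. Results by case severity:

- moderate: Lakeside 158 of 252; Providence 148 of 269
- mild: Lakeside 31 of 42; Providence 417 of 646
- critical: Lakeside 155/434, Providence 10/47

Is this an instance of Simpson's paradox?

Moderate: Lakeside 158/252 = 62.7%, Providence 148/269 = 55.0% → Lakeside
Mild: Lakeside 31/42 = 73.8%, Providence 417/646 = 64.6% → Lakeside
Critical: Lakeside 155/434 = 35.7%, Providence 10/47 = 21.3% → Lakeside
Overall: Lakeside 344/728 = 47.3%, Providence 575/962 = 59.8% → Providence
Lakeside wins each case group but Providence wins overall — the comparison reverses. Lakeside's patients skew toward critical, which has a lower base rate.

Yes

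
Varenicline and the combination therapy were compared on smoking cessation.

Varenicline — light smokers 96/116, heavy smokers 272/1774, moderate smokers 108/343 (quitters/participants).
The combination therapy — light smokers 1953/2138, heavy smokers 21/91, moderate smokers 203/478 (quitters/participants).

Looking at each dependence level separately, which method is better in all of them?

Light smokers: varenicline 96/116 = 82.8%, the combination therapy 1953/2138 = 91.3% → the combination therapy
Heavy smokers: varenicline 272/1774 = 15.3%, the combination therapy 21/91 = 23.1% → the combination therapy
Moderate smokers: varenicline 108/343 = 31.5%, the combination therapy 203/478 = 42.5% → the combination therapy
The combination therapy has the higher rate in all 3 groups.

the combination therapy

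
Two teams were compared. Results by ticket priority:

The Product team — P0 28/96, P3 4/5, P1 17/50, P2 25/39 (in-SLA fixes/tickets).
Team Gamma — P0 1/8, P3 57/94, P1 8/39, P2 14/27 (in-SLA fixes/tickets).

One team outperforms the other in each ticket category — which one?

P0: the Product team 28/96 = 29.2%, Team Gamma 1/8 = 12.5% → the Product team
P3: the Product team 4/5 = 80.0%, Team Gamma 57/94 = 60.6% → the Product team
P1: the Product team 17/50 = 34.0%, Team Gamma 8/39 = 20.5% → the Product team
P2: the Product team 25/39 = 64.1%, Team Gamma 14/27 = 51.9% → the Product team
The Product team has the higher rate in all 4 groups.

the Product team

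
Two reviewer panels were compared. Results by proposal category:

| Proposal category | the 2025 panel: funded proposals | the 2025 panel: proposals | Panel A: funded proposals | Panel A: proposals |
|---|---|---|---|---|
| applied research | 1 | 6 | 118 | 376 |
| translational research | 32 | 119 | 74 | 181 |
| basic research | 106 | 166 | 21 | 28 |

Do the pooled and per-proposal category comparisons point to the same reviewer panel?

No

Applied research: the 2025 panel 1/6 = 16.7%, Panel A 118/376 = 31.4% → Panel A
Translational research: the 2025 panel 32/119 = 26.9%, Panel A 74/181 = 40.9% → Panel A
Basic research: the 2025 panel 106/166 = 63.9%, Panel A 21/28 = 75.0% → Panel A
Overall: the 2025 panel 139/291 = 47.8%, Panel A 213/585 = 36.4% → the 2025 panel
Panel A wins each proposal group but the 2025 panel wins overall — the comparison reverses. Panel A's proposals skew toward applied research, which has a lower base rate.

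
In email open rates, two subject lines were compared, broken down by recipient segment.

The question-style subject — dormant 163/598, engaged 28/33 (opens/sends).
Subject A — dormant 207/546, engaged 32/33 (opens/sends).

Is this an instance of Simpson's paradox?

Dormant: the question-style subject 163/598 = 27.3%, Subject A 207/546 = 37.9% → Subject A
Engaged: the question-style subject 28/33 = 84.8%, Subject A 32/33 = 97.0% → Subject A
Overall: the question-style subject 191/631 = 30.3%, Subject A 239/579 = 41.3% → Subject A
Subject A wins overall and in every recipient group — no reversal.

No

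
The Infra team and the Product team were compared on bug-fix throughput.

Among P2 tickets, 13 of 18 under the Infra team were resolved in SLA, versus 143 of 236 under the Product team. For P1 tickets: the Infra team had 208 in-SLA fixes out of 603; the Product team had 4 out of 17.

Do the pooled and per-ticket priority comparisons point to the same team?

No

P2: the Infra team 13/18 = 72.2%, the Product team 143/236 = 60.6% → the Infra team
P1: the Infra team 208/603 = 34.5%, the Product team 4/17 = 23.5% → the Infra team
Overall: the Infra team 221/621 = 35.6%, the Product team 147/253 = 58.1% → the Product team
The Infra team wins each ticket group but the Product team wins overall — the comparison reverses. The Infra team's tickets skew toward P1, which has a lower base rate.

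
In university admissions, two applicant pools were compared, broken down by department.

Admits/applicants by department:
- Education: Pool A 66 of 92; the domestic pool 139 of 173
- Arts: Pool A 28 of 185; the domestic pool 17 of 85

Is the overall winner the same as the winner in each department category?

Yes

Education: Pool A 66/92 = 71.7%, the domestic pool 139/173 = 80.3% → the domestic pool
Arts: Pool A 28/185 = 15.1%, the domestic pool 17/85 = 20.0% → the domestic pool
Overall: Pool A 94/277 = 33.9%, the domestic pool 156/258 = 60.5% → the domestic pool
The domestic pool wins overall and in every department group — no reversal.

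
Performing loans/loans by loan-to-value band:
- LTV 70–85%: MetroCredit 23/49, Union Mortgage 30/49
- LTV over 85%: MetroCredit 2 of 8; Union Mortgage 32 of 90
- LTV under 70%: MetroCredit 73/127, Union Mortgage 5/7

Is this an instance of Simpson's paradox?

LTV 70–85%: MetroCredit 23/49 = 46.9%, Union Mortgage 30/49 = 61.2% → Union Mortgage
LTV over 85%: MetroCredit 2/8 = 25.0%, Union Mortgage 32/90 = 35.6% → Union Mortgage
LTV under 70%: MetroCredit 73/127 = 57.5%, Union Mortgage 5/7 = 71.4% → Union Mortgage
Overall: MetroCredit 98/184 = 53.3%, Union Mortgage 67/146 = 45.9% → MetroCredit
Union Mortgage wins each loan-to-value group but MetroCredit wins overall — the comparison reverses. Union Mortgage's loans skew toward LTV over 85%, which has a lower base rate.

Yes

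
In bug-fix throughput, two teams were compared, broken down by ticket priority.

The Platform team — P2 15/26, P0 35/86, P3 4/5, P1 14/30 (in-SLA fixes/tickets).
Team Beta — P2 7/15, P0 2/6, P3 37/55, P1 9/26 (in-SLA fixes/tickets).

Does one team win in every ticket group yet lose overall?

P2: the Platform team 15/26 = 57.7%, Team Beta 7/15 = 46.7% → the Platform team
P0: the Platform team 35/86 = 40.7%, Team Beta 2/6 = 33.3% → the Platform team
P3: the Platform team 4/5 = 80.0%, Team Beta 37/55 = 67.3% → the Platform team
P1: the Platform team 14/30 = 46.7%, Team Beta 9/26 = 34.6% → the Platform team
Overall: the Platform team 68/147 = 46.3%, Team Beta 55/102 = 53.9% → Team Beta
The Platform team wins each ticket group but Team Beta wins overall — the comparison reverses. The Platform team's tickets skew toward P0, which has a lower base rate.

Yes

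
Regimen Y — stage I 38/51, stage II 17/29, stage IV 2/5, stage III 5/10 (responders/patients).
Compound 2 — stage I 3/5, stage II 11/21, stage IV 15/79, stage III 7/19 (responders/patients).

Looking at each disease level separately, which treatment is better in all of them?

Regimen Y

Stage I: Regimen Y 38/51 = 74.5%, Compound 2 3/5 = 60.0% → Regimen Y
Stage II: Regimen Y 17/29 = 58.6%, Compound 2 11/21 = 52.4% → Regimen Y
Stage IV: Regimen Y 2/5 = 40.0%, Compound 2 15/79 = 19.0% → Regimen Y
Stage III: Regimen Y 5/10 = 50.0%, Compound 2 7/19 = 36.8% → Regimen Y
Regimen Y has the higher rate in all 4 groups.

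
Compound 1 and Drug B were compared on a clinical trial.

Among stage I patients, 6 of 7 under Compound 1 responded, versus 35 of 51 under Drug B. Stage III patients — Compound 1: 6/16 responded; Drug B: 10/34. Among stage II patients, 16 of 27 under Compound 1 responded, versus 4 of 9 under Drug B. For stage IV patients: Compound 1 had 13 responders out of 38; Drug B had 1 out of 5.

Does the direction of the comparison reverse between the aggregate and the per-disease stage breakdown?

Yes

Stage I: Compound 1 6/7 = 85.7%, Drug B 35/51 = 68.6% → Compound 1
Stage III: Compound 1 6/16 = 37.5%, Drug B 10/34 = 29.4% → Compound 1
Stage II: Compound 1 16/27 = 59.3%, Drug B 4/9 = 44.4% → Compound 1
Stage IV: Compound 1 13/38 = 34.2%, Drug B 1/5 = 20.0% → Compound 1
Overall: Compound 1 41/88 = 46.6%, Drug B 50/99 = 50.5% → Drug B
Compound 1 wins each disease group but Drug B wins overall — the comparison reverses. Compound 1's patients skew toward stage IV, which has a lower base rate.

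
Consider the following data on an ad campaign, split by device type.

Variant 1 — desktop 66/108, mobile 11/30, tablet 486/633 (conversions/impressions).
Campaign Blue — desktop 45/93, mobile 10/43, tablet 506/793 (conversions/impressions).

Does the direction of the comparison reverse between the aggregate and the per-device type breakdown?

No

Desktop: Variant 1 66/108 = 61.1%, Campaign Blue 45/93 = 48.4% → Variant 1
Mobile: Variant 1 11/30 = 36.7%, Campaign Blue 10/43 = 23.3% → Variant 1
Tablet: Variant 1 486/633 = 76.8%, Campaign Blue 506/793 = 63.8% → Variant 1
Overall: Variant 1 563/771 = 73.0%, Campaign Blue 561/929 = 60.4% → Variant 1
Variant 1 wins overall and in every device group — no reversal.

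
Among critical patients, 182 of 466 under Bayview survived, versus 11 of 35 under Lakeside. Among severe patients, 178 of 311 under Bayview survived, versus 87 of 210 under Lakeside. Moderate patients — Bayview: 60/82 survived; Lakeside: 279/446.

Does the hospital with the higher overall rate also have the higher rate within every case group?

Critical: Bayview 182/466 = 39.1%, Lakeside 11/35 = 31.4% → Bayview
Severe: Bayview 178/311 = 57.2%, Lakeside 87/210 = 41.4% → Bayview
Moderate: Bayview 60/82 = 73.2%, Lakeside 279/446 = 62.6% → Bayview
Overall: Bayview 420/859 = 48.9%, Lakeside 377/691 = 54.6% → Lakeside
Bayview wins each case group but Lakeside wins overall — the comparison reverses. Bayview's patients skew toward critical, which has a lower base rate.

No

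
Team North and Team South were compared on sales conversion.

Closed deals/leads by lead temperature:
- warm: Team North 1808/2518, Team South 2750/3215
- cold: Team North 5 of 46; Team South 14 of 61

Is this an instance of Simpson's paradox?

No

Warm: Team North 1808/2518 = 71.8%, Team South 2750/3215 = 85.5% → Team South
Cold: Team North 5/46 = 10.9%, Team South 14/61 = 23.0% → Team South
Overall: Team North 1813/2564 = 70.7%, Team South 2764/3276 = 84.4% → Team South
Team South wins overall and in every lead group — no reversal.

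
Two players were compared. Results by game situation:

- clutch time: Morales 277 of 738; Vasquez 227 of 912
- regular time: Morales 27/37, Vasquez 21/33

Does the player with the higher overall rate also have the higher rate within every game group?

Yes

Clutch time: Morales 277/738 = 37.5%, Vasquez 227/912 = 24.9% → Morales
Regular time: Morales 27/37 = 73.0%, Vasquez 21/33 = 63.6% → Morales
Overall: Morales 304/775 = 39.2%, Vasquez 248/945 = 26.2% → Morales
Morales wins overall and in every game group — no reversal.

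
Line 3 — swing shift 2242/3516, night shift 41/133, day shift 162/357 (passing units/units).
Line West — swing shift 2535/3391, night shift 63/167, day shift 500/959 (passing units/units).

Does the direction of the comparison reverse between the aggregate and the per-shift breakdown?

Swing shift: Line 3 2242/3516 = 63.8%, Line West 2535/3391 = 74.8% → Line West
Night shift: Line 3 41/133 = 30.8%, Line West 63/167 = 37.7% → Line West
Day shift: Line 3 162/357 = 45.4%, Line West 500/959 = 52.1% → Line West
Overall: Line 3 2445/4006 = 61.0%, Line West 3098/4517 = 68.6% → Line West
Line West wins overall and in every shift group — no reversal.

No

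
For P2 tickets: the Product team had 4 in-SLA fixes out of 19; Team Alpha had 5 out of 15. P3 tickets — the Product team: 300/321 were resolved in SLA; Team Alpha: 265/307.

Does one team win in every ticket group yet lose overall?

P2: the Product team 4/19 = 21.1%, Team Alpha 5/15 = 33.3% → Team Alpha
P3: the Product team 300/321 = 93.5%, Team Alpha 265/307 = 86.3% → the Product team
Overall: the Product team 304/340 = 89.4%, Team Alpha 270/322 = 83.9% → the Product team
Neither sweeps: the Product team wins 1 of 2 groups, Team Alpha wins 1. The Product team wins overall but not every group — no Simpson reversal.

No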